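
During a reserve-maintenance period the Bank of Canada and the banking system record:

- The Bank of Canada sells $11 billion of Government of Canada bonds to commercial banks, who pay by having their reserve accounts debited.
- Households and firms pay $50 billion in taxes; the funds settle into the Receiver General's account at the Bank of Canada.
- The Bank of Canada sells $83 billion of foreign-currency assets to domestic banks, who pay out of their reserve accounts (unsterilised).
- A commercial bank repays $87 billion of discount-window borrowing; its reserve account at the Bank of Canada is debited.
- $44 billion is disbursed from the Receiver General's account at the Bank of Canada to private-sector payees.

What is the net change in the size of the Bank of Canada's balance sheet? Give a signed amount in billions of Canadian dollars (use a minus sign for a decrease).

OMO sale (to banks) $11 billion: a Bank of Canada asset is shed → −$11B.
Government account inflow $50 billion: only the composition of liabilities changes → 0.
FX sale $83 billion: a Bank of Canada asset is shed → −$83B.
Discount-window repayment $87 billion: a Bank of Canada asset is shed → −$87B.
Government spending $44 billion: only the composition of liabilities changes → 0.
Net: −11 + 0 − 83 − 87 + 0 = -$181 billion.

-$181 billion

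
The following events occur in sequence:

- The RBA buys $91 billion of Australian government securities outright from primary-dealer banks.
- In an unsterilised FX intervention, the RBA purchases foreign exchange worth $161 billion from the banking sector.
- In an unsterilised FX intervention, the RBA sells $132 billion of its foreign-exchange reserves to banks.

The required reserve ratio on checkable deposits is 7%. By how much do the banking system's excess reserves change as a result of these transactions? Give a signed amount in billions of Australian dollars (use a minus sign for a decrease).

OMO purchase (from banks) $91 billion: reserves +$91B, deposits 0.
FX purchase $161 billion: reserves +$161B, deposits 0.
FX sale $132 billion: reserves −$132B, deposits 0.
Totals: Δreserves = +$120B, Δdeposits = 0.
Δrequired reserves = 7% × 0 = 0.
Δexcess reserves = Δreserves − Δrequired = +$120B − (0) = +$120 billion.

+$120 billion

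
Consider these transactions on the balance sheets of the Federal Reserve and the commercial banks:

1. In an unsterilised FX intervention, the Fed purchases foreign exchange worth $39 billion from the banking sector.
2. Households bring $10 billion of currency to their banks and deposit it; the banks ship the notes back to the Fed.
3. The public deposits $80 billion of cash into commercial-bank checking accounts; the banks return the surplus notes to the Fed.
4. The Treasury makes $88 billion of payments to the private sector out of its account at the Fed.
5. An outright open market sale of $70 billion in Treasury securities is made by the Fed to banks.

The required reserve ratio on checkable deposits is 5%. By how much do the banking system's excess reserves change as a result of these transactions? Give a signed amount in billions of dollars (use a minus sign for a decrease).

FX purchase $39 billion: reserves +$39B, deposits 0.
Currency deposit $10 billion: reserves +$10B, deposits +$10B.
Currency deposit $80 billion: reserves +$80B, deposits +$80B.
Government spending $88 billion: reserves +$88B, deposits +$88B.
OMO sale (to banks) $70 billion: reserves −$70B, deposits 0.
Totals: Δreserves = +$147B, Δdeposits = +$178B.
Δrequired reserves = 5% × +$178B = +$8.9B.
Δexcess reserves = Δreserves − Δrequired = +$147B − (+$8.9B) = +$138.1 billion.

+$138.1 billion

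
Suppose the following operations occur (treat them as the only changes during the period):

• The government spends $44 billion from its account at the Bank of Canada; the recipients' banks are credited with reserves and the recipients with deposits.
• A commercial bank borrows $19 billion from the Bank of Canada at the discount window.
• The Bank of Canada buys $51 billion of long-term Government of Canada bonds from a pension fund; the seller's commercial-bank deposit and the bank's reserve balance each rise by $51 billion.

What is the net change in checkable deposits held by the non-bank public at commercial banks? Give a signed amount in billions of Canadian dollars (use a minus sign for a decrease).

+$95 billion

Government spending $44 billion: non-bank counterparties' bank balances rise → +$44B.
Discount-window loan $19 billion: the counterparty is a bank, so public deposits are unchanged → 0.
Asset purchase (from non-banks) $51 billion: non-bank counterparties' bank balances rise → +$51B.
Net: 44 + 0 + 51 = +$95 billion.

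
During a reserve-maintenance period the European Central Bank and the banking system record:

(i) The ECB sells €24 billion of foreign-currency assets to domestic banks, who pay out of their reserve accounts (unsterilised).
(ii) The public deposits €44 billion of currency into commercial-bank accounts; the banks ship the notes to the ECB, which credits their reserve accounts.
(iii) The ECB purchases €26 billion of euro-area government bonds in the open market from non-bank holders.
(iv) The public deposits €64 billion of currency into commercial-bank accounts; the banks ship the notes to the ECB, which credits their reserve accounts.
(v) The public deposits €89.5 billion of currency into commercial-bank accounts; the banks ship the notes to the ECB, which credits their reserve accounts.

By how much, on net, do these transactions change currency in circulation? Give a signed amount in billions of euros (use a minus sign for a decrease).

-€197.5 billion

FX sale €24 billion: no currency enters or leaves circulation → 0.
Currency deposit €44 billion: notes return to the central bank → −€44B.
Asset purchase (from non-banks) €26 billion: no currency enters or leaves circulation → 0.
Currency deposit €64 billion: notes return to the central bank → −€64B.
Currency deposit €89.5 billion: notes return to the central bank → −€89.5B.
Net: 0 − 44 + 0 − 64 − 89.5 = -€197.5 billion.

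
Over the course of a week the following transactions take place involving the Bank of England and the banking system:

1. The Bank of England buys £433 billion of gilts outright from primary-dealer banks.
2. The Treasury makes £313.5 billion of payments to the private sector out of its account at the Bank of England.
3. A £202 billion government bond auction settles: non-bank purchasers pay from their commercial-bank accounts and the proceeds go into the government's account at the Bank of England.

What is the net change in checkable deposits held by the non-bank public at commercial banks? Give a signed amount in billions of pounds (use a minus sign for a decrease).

Bank of England balance sheet:
  Assets:      Securities +£433B
  Liabilities: Bank reserves +£544.5B, Government deposits −£111.5B
Commercial banking system:
  Assets:      Reserves at CB +£544.5B, Securities −£433B
  Liabilities: Checkable deposits +£111.5B
So the change in checkable deposits held by the non-bank public at commercial banks is +£111.5 billion.

+£111.5 billion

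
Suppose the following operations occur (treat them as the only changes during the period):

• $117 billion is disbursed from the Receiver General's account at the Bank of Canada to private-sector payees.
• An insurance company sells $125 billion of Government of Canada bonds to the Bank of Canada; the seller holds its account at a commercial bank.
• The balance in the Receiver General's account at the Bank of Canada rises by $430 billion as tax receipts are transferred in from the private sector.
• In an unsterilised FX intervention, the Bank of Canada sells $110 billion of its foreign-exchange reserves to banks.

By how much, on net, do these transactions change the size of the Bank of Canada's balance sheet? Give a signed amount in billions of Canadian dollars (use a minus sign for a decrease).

Government spending $117 billion: only the composition of liabilities changes → 0.
Asset purchase (from non-banks) $125 billion: a Bank of Canada asset is acquired → +$125B.
Government account inflow $430 billion: only the composition of liabilities changes → 0.
FX sale $110 billion: a Bank of Canada asset is shed → −$110B.
Net: 0 + 125 + 0 − 110 = +$15 billion.

+$15 billion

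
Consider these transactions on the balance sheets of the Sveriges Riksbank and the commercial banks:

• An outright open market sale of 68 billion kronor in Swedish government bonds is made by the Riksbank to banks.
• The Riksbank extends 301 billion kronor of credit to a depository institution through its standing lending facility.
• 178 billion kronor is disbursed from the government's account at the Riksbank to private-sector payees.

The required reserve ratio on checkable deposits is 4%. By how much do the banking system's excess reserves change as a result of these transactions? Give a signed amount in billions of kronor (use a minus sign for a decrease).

OMO sale (to banks) 68 billion kronor: reserves −68B, deposits 0.
Discount-window loan 301 billion kronor: reserves +301B, deposits 0.
Government spending 178 billion kronor: reserves +178B, deposits +178B.
Totals: Δreserves = +411B, Δdeposits = +178B.
Δrequired reserves = 4% × +178B = +7.12B.
Δexcess reserves = Δreserves − Δrequired = +411B − (+7.12B) = +403.88 billion.

+403.88 billion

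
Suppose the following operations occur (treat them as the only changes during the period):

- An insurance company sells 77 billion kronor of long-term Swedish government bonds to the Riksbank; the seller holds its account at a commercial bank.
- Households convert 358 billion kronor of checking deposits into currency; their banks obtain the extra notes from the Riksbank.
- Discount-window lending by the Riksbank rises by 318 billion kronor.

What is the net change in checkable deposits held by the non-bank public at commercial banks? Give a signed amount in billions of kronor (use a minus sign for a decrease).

-281 billion

Riksbank balance sheet:
  Assets:      Securities +77B, Loans to banks +318B
  Liabilities: Bank reserves +37B, Currency in circulation +358B
Commercial banking system:
  Assets:      Reserves at CB +37B
  Liabilities: Checkable deposits −281B, Borrowings from CB +318B
So the change in checkable deposits held by the non-bank public at commercial banks is -281 billion.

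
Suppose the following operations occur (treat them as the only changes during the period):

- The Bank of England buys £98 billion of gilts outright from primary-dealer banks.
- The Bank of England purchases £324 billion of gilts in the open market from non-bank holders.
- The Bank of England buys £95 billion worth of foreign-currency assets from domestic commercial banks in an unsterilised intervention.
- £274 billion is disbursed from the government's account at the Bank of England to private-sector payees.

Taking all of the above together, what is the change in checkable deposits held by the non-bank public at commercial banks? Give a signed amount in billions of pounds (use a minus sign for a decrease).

+£598 billion

Bank of England balance sheet:
  Assets:      Securities +£422B, Foreign assets +£95B
  Liabilities: Bank reserves +£791B, Government deposits −£274B
Commercial banking system:
  Assets:      Reserves at CB +£791B, Securities −£98B, Foreign assets −£95B
  Liabilities: Checkable deposits +£598B
So the change in checkable deposits held by the non-bank public at commercial banks is +£598 billion.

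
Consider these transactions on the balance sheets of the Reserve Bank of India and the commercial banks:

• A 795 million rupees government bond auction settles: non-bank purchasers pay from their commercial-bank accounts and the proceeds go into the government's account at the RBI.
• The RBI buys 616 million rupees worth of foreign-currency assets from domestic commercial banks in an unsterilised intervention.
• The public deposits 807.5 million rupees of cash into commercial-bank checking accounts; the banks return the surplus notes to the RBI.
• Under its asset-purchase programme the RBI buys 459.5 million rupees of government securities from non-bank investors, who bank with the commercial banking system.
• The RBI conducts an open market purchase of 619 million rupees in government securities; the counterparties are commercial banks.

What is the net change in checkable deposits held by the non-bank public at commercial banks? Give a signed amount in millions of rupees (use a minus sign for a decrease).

+472 million

RBI balance sheet:
  Assets:      Securities +1078.5M, Foreign assets +616M
  Liabilities: Bank reserves +1707M, Currency in circulation −807.5M, Government deposits +795M
Commercial banking system:
  Assets:      Reserves at CB +1707M, Securities −619M, Foreign assets −616M
  Liabilities: Checkable deposits +472M
So the change in checkable deposits held by the non-bank public at commercial banks is +472 million.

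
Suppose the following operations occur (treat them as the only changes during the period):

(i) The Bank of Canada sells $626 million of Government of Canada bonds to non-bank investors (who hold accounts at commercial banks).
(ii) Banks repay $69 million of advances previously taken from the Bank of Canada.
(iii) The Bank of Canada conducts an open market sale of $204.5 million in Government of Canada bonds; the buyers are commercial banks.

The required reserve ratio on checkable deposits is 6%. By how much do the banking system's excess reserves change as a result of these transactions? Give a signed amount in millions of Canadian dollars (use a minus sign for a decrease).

Asset sale (to non-banks) $626 million: reserves −$626M, deposits −$626M.
Discount-window repayment $69 million: reserves −$69M, deposits 0.
OMO sale (to banks) $204.5 million: reserves −$204.5M, deposits 0.
Totals: Δreserves = −$899.5M, Δdeposits = −$626M.
Δrequired reserves = 6% × −$626M = −$37.56M.
Δexcess reserves = Δreserves − Δrequired = −$899.5M − (−$37.56M) = -$861.94 million.

-$861.94 million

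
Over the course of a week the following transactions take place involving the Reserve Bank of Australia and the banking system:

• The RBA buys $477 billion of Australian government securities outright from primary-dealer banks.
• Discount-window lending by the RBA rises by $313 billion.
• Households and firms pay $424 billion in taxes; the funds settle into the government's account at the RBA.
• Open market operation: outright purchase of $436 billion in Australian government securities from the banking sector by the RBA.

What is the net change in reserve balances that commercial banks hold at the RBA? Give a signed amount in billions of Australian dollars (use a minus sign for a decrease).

+$802 billion

RBA balance sheet:
  Assets:      Securities +$913B, Loans to banks +$313B
  Liabilities: Bank reserves +$802B, Government deposits +$424B
Commercial banking system:
  Assets:      Reserves at CB +$802B, Securities −$913B
  Liabilities: Checkable deposits −$424B, Borrowings from CB +$313B
So the change in reserve balances that commercial banks hold at the RBA is +$802 billion.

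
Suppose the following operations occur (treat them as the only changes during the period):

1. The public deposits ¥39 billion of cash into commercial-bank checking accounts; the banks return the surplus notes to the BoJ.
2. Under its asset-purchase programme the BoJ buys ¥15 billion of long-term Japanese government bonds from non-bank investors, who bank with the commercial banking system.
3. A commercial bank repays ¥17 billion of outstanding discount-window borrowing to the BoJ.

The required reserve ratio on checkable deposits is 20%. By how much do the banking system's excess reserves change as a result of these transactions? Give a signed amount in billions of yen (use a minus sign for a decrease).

Currency deposit ¥39 billion: reserves +¥39B, deposits +¥39B.
Asset purchase (from non-banks) ¥15 billion: reserves +¥15B, deposits +¥15B.
Discount-window repayment ¥17 billion: reserves −¥17B, deposits 0.
Totals: Δreserves = +¥37B, Δdeposits = +¥54B.
Δrequired reserves = 20% × +¥54B = +¥10.8B.
Δexcess reserves = Δreserves − Δrequired = +¥37B − (+¥10.8B) = +¥26.2 billion.

+¥26.2 billion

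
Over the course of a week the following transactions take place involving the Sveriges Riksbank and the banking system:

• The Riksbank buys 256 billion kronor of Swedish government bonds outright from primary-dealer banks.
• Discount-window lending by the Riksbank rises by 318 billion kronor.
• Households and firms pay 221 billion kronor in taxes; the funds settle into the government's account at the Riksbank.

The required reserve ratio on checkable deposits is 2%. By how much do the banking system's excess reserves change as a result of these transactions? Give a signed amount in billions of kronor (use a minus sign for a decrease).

+357.42 billion

OMO purchase (from banks) 256 billion kronor: reserves +256B, deposits 0.
Discount-window loan 318 billion kronor: reserves +318B, deposits 0.
Government account inflow 221 billion kronor: reserves −221B, deposits −221B.
Totals: Δreserves = +353B, Δdeposits = −221B.
Δrequired reserves = 2% × −221B = −4.42B.
Δexcess reserves = Δreserves − Δrequired = +353B − (−4.42B) = +357.42 billion.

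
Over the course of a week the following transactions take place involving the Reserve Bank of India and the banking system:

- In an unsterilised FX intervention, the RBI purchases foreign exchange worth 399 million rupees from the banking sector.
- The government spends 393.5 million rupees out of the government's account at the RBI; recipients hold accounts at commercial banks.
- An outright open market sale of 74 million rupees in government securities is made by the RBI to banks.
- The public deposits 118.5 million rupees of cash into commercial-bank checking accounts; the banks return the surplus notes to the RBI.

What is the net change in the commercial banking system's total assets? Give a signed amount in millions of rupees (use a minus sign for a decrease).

+512 million

FX purchase 399 million rupees: just an asset swap on bank balance sheets → 0.
Government spending 393.5 million rupees: bank balance sheets expand → +393.5M.
OMO sale (to banks) 74 million rupees: just an asset swap on bank balance sheets → 0.
Currency deposit 118.5 million rupees: bank balance sheets expand → +118.5M.
Net: 0 + 393.5 + 0 + 118.5 = +512 million.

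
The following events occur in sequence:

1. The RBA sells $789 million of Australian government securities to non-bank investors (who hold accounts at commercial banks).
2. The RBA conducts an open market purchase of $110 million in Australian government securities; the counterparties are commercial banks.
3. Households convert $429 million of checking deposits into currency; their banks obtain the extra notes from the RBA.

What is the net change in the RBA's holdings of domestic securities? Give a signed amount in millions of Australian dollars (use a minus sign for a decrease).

-$679 million

Asset sale (to non-banks) $789 million: securities removed from the RBA's portfolio → −$789M.
OMO purchase (from banks) $110 million: securities added to the RBA's portfolio → +$110M.
Currency withdrawal $429 million: the RBA's securities portfolio is untouched → 0.
Net: −789 + 110 + 0 = -$679 million.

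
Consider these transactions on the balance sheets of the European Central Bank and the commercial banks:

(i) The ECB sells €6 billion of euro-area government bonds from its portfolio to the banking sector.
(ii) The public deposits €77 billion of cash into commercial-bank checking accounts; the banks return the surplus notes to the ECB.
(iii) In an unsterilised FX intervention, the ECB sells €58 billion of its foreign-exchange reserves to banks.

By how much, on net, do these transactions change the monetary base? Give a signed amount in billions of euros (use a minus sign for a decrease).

OMO sale (to banks) €6 billion: ECB balance sheet contracts → −€6B.
Currency deposit €77 billion: just a shift between currency and reserves — both are base money → 0.
FX sale €58 billion: ECB balance sheet contracts → −€58B.
Net: −6 + 0 − 58 = -€64 billion.

-€64 billion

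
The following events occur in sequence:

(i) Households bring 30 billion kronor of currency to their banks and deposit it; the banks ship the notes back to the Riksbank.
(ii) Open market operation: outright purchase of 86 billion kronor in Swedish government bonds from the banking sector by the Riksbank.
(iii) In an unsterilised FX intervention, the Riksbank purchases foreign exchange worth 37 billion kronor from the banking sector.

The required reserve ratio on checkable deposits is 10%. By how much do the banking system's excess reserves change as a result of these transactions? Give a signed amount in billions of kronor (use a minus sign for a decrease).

Currency deposit 30 billion kronor: reserves +30B, deposits +30B.
OMO purchase (from banks) 86 billion kronor: reserves +86B, deposits 0.
FX purchase 37 billion kronor: reserves +37B, deposits 0.
Totals: Δreserves = +153B, Δdeposits = +30B.
Δrequired reserves = 10% × +30B = +3B.
Δexcess reserves = Δreserves − Δrequired = +153B − (+3B) = +150 billion.

+150 billion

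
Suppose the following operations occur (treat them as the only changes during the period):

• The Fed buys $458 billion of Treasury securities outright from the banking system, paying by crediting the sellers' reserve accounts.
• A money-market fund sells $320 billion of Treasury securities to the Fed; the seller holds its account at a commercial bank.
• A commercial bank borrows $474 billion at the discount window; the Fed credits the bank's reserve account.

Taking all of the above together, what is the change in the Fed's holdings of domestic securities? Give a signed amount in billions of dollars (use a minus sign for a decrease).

Fed balance sheet:
  Assets:      Securities +$778B, Loans to banks +$474B
  Liabilities: Bank reserves +$1252B
Commercial banking system:
  Assets:      Reserves at CB +$1252B, Securities −$458B
  Liabilities: Checkable deposits +$320B, Borrowings from CB +$474B
So the change in the Fed's holdings of domestic securities is +$778 billion.

+$778 billion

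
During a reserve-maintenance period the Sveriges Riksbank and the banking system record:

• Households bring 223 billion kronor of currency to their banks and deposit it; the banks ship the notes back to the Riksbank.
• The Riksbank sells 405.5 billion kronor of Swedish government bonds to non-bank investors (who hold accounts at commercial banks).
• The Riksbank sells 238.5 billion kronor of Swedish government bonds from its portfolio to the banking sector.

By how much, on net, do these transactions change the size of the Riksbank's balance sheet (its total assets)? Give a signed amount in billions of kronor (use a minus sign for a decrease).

-644 billion

Currency deposit 223 billion kronor: only the composition of liabilities changes → 0.
Asset sale (to non-banks) 405.5 billion kronor: a Riksbank asset is shed → −405.5B.
OMO sale (to banks) 238.5 billion kronor: a Riksbank asset is shed → −238.5B.
Net: 0 − 405.5 − 238.5 = -644 billion.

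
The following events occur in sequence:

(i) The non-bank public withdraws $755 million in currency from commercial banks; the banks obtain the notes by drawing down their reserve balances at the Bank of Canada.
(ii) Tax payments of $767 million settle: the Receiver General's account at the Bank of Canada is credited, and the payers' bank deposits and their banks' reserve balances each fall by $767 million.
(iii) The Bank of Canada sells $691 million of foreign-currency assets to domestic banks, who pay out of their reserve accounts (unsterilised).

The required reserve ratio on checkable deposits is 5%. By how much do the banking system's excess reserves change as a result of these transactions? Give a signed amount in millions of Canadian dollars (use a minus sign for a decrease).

Currency withdrawal $755 million: reserves −$755M, deposits −$755M.
Government account inflow $767 million: reserves −$767M, deposits −$767M.
FX sale $691 million: reserves −$691M, deposits 0.
Totals: Δreserves = −$2213M, Δdeposits = −$1522M.
Δrequired reserves = 5% × −$1522M = −$76.1M.
Δexcess reserves = Δreserves − Δrequired = −$2213M − (−$76.1M) = -$2136.9 million.

-$2136.9 million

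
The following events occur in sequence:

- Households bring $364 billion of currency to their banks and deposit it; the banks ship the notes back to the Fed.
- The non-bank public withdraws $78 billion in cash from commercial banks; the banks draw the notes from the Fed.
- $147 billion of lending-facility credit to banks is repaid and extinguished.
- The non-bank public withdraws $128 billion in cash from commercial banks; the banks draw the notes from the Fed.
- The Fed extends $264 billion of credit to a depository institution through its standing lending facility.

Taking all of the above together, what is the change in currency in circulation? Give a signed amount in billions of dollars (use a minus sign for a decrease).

Fed balance sheet:
  Assets:      Loans to banks +$117B
  Liabilities: Bank reserves +$275B, Currency in circulation −$158B
So the change in currency in circulation is -$158 billion.

-$158 billion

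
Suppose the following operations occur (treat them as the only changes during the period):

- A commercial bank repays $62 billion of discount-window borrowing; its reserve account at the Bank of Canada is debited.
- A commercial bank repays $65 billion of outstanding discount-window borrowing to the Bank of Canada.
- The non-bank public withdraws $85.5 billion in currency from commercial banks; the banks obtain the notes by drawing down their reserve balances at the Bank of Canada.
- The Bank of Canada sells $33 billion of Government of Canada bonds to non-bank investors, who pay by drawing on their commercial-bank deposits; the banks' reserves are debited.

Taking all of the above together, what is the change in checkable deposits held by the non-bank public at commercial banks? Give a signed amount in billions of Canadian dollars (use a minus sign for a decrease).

Bank of Canada balance sheet:
  Assets:      Securities −$33B, Loans to banks −$127B
  Liabilities: Bank reserves −$245.5B, Currency in circulation +$85.5B
Commercial banking system:
  Assets:      Reserves at CB −$245.5B
  Liabilities: Checkable deposits −$118.5B, Borrowings from CB −$127B
So the change in checkable deposits held by the non-bank public at commercial banks is -$118.5 billion.

-$118.5 billion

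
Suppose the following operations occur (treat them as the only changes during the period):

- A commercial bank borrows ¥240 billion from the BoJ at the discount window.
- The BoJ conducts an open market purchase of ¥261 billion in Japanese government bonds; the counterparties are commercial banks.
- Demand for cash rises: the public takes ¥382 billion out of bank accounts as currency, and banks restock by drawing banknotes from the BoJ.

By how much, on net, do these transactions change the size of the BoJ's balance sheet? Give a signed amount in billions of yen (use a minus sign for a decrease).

+¥501 billion

Discount-window loan ¥240 billion: a BoJ asset is acquired → +¥240B.
OMO purchase (from banks) ¥261 billion: a BoJ asset is acquired → +¥261B.
Currency withdrawal ¥382 billion: only the composition of liabilities changes → 0.
Net: 240 + 261 + 0 = +¥501 billion.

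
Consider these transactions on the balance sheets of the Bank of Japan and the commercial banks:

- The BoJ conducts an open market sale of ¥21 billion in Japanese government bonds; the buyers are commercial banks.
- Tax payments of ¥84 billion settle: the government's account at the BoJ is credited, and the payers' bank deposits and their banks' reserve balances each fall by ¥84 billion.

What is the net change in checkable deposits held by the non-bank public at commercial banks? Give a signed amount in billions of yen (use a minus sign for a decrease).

-¥84 billion

OMO sale (to banks) ¥21 billion: the counterparty is a bank, so public deposits are unchanged → 0.
Government account inflow ¥84 billion: non-bank counterparties' bank balances fall → −¥84B.
Net: 0 − 84 = -¥84 billion.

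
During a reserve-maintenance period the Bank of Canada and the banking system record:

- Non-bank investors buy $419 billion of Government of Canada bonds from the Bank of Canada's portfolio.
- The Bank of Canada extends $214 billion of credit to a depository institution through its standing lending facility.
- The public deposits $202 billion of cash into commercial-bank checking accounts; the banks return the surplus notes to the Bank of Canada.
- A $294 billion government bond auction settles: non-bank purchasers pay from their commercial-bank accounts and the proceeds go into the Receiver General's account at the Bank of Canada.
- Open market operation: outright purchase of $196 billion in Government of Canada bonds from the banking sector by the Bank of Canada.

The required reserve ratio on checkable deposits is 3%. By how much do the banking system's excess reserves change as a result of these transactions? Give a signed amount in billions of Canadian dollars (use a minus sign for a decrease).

Asset sale (to non-banks) $419 billion: reserves −$419B, deposits −$419B.
Discount-window loan $214 billion: reserves +$214B, deposits 0.
Currency deposit $202 billion: reserves +$202B, deposits +$202B.
Government account inflow $294 billion: reserves −$294B, deposits −$294B.
OMO purchase (from banks) $196 billion: reserves +$196B, deposits 0.
Totals: Δreserves = −$101B, Δdeposits = −$511B.
Δrequired reserves = 3% × −$511B = −$15.33B.
Δexcess reserves = Δreserves − Δrequired = −$101B − (−$15.33B) = -$85.67 billion.

-$85.67 billion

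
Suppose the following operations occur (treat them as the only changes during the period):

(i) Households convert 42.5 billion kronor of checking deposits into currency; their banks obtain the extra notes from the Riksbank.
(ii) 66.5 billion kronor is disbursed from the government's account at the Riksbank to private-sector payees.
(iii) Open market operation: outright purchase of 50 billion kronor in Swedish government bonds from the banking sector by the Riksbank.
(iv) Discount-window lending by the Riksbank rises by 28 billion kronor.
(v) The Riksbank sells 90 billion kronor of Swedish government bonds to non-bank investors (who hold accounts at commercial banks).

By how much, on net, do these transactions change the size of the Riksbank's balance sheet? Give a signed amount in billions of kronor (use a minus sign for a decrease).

-12 billion

Currency withdrawal 42.5 billion kronor: only the composition of liabilities changes → 0.
Government spending 66.5 billion kronor: only the composition of liabilities changes → 0.
OMO purchase (from banks) 50 billion kronor: a Riksbank asset is acquired → +50B.
Discount-window loan 28 billion kronor: a Riksbank asset is acquired → +28B.
Asset sale (to non-banks) 90 billion kronor: a Riksbank asset is shed → −90B.
Net: 0 + 0 + 50 + 28 − 90 = -12 billion.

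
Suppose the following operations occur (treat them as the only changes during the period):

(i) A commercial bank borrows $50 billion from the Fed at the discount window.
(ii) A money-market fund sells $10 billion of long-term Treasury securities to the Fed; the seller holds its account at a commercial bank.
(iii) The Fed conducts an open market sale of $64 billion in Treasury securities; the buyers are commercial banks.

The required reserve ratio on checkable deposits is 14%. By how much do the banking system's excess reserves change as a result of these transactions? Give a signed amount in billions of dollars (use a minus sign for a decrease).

-$5.4 billion

Discount-window loan $50 billion: reserves +$50B, deposits 0.
Asset purchase (from non-banks) $10 billion: reserves +$10B, deposits +$10B.
OMO sale (to banks) $64 billion: reserves −$64B, deposits 0.
Totals: Δreserves = −$4B, Δdeposits = +$10B.
Δrequired reserves = 14% × +$10B = +$1.4B.
Δexcess reserves = Δreserves − Δrequired = −$4B − (+$1.4B) = -$5.4 billion.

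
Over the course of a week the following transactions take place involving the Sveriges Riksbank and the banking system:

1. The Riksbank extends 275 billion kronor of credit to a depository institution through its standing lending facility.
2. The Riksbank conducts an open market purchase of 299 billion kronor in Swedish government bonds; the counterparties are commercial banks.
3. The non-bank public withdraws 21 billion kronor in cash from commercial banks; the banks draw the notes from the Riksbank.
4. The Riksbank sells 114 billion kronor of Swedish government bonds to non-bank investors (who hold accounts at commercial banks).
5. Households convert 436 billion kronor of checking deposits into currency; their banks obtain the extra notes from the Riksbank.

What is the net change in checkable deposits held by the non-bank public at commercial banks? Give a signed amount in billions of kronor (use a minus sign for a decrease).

-571 billion

Riksbank balance sheet:
  Assets:      Securities +185B, Loans to banks +275B
  Liabilities: Bank reserves +3B, Currency in circulation +457B
Commercial banking system:
  Assets:      Reserves at CB +3B, Securities −299B
  Liabilities: Checkable deposits −571B, Borrowings from CB +275B
So the change in checkable deposits held by the non-bank public at commercial banks is -571 billion.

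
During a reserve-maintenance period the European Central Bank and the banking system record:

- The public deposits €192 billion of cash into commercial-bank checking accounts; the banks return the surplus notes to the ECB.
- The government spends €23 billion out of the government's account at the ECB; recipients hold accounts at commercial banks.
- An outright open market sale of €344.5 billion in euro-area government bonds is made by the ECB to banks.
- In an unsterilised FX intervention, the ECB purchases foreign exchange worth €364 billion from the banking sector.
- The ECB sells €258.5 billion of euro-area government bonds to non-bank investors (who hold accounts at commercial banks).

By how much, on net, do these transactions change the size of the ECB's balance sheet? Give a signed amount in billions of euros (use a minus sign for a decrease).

Currency deposit €192 billion: only the composition of liabilities changes → 0.
Government spending €23 billion: only the composition of liabilities changes → 0.
OMO sale (to banks) €344.5 billion: an ECB asset is shed → −€344.5B.
FX purchase €364 billion: an ECB asset is acquired → +€364B.
Asset sale (to non-banks) €258.5 billion: an ECB asset is shed → −€258.5B.
Net: 0 + 0 − 344.5 + 364 − 258.5 = -€239 billion.

-€239 billion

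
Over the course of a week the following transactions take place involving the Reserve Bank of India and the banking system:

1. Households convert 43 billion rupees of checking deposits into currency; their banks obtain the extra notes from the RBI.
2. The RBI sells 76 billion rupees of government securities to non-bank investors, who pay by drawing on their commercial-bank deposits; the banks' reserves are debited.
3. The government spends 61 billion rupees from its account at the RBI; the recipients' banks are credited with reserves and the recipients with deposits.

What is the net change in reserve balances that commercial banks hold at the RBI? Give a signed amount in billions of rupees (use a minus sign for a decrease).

-58 billion

RBI balance sheet:
  Assets:      Securities −76B
  Liabilities: Bank reserves −58B, Currency in circulation +43B, Government deposits −61B
Commercial banking system:
  Assets:      Reserves at CB −58B
  Liabilities: Checkable deposits −58B
So the change in reserve balances that commercial banks hold at the RBI is -58 billion.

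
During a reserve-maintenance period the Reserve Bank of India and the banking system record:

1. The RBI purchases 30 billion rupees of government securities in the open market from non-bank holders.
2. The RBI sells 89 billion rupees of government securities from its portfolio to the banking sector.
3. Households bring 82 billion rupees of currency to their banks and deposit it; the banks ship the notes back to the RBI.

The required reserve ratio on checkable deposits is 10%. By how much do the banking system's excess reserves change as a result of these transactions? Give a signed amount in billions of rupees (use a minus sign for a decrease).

+11.8 billion

Asset purchase (from non-banks) 30 billion rupees: reserves +30B, deposits +30B.
OMO sale (to banks) 89 billion rupees: reserves −89B, deposits 0.
Currency deposit 82 billion rupees: reserves +82B, deposits +82B.
Totals: Δreserves = +23B, Δdeposits = +112B.
Δrequired reserves = 10% × +112B = +11.2B.
Δexcess reserves = Δreserves − Δrequired = +23B − (+11.2B) = +11.8 billion.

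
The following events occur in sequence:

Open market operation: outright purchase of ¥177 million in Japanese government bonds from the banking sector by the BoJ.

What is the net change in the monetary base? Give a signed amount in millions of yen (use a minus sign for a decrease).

BoJ balance sheet:
  Assets:      Securities +¥177M
  Liabilities: Bank reserves +¥177M
Monetary base = currency + reserves: 0 + (+¥177M) = +¥177 million.

+¥177 million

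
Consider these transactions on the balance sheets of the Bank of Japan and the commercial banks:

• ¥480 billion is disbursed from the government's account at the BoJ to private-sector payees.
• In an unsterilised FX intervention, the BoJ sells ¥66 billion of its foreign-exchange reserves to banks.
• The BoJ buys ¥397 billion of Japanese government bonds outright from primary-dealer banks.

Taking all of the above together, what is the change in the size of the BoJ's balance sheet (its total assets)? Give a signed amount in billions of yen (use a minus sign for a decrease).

BoJ balance sheet:
  Assets:      Securities +¥397B, Foreign assets −¥66B
  Liabilities: Bank reserves +¥811B, Government deposits −¥480B
Commercial banking system:
  Assets:      Reserves at CB +¥811B, Securities −¥397B, Foreign assets +¥66B
  Liabilities: Checkable deposits +¥480B
Change in total BoJ assets = +¥331 billion.

+¥331 billion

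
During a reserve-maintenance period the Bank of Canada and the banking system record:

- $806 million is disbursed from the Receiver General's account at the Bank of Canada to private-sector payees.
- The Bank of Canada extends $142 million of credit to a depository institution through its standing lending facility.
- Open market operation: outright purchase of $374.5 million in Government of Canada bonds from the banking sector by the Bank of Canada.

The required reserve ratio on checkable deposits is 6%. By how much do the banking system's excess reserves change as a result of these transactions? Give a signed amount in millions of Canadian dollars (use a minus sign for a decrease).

Government spending $806 million: reserves +$806M, deposits +$806M.
Discount-window loan $142 million: reserves +$142M, deposits 0.
OMO purchase (from banks) $374.5 million: reserves +$374.5M, deposits 0.
Totals: Δreserves = +$1322.5M, Δdeposits = +$806M.
Δrequired reserves = 6% × +$806M = +$48.36M.
Δexcess reserves = Δreserves − Δrequired = +$1322.5M − (+$48.36M) = +$1274.14 million.

+$1274.14 million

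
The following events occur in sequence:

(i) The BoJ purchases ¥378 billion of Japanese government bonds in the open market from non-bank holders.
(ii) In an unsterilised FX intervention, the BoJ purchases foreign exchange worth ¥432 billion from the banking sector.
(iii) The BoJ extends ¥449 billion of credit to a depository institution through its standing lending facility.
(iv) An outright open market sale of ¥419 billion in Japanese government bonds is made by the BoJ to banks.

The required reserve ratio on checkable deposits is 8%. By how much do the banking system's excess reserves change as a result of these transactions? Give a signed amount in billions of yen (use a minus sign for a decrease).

+¥809.76 billion

Asset purchase (from non-banks) ¥378 billion: reserves +¥378B, deposits +¥378B.
FX purchase ¥432 billion: reserves +¥432B, deposits 0.
Discount-window loan ¥449 billion: reserves +¥449B, deposits 0.
OMO sale (to banks) ¥419 billion: reserves −¥419B, deposits 0.
Totals: Δreserves = +¥840B, Δdeposits = +¥378B.
Δrequired reserves = 8% × +¥378B = +¥30.24B.
Δexcess reserves = Δreserves − Δrequired = +¥840B − (+¥30.24B) = +¥809.76 billion.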